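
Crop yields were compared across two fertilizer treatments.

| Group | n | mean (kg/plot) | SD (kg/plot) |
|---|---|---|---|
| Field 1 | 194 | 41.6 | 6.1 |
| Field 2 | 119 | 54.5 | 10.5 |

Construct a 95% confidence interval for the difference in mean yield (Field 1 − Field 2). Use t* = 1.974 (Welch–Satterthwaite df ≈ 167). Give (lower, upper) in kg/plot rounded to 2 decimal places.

(-14.99, -10.81)

Standard errors of each mean: 6.1/√194 = 0.4380 and 10.5/√119 = 0.9625.
SE(x̄₁ − x̄₂) = √(0.4380² + 0.9625²) = 1.0575 for independent samples with unequal variances.
With t* = 1.974, the margin is 1.974 × 1.0575 = 2.0875.
x̄₁ − x̄₂ = 41.6 − 54.5 = -12.9000; the interval is -12.9000 ± 2.0875 = (-14.99, -10.81).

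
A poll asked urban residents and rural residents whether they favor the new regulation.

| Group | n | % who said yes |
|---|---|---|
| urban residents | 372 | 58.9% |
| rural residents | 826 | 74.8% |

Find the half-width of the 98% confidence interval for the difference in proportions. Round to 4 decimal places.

0.0690

Each SE is √(p̂(1−p̂)/n): √(0.5890·0.4110/372) = 0.02551 and √(0.7480·0.2520/826) = 0.01511.
SE(p̂₁ − p̂₂) = √(SE₁² + SE₂²) = √(0.0006507601 + 0.0002283121) = 0.02965, since the two samples are independent.
At 98% confidence z* = 2.326; margin = 2.326 × 0.02965 = 0.06897.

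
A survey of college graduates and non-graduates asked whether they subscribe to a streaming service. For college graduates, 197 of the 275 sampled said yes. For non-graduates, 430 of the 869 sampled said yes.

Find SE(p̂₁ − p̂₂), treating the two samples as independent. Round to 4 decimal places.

p̂₁ = 197/275 = 0.7164 and p̂₂ = 430/869 = 0.4948.
SE₁ = √(p̂₁(1−p̂₁)/n₁) = √(0.7164·0.2836/275) = 0.02718; SE₂ = √(0.4948·0.5052/869) = 0.01696.
Independent samples: SE of the difference = √(SE₁² + SE₂²) = √(0.0007387524 + 0.0002876416) = 0.03204.

0.0320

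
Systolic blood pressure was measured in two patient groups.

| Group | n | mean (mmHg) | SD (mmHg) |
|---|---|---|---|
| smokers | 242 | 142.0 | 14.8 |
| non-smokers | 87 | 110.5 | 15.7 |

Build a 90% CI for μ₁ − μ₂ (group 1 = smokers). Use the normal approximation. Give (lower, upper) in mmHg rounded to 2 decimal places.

Per-group SEs: s₁/√n₁ = 14.8/√242 = 0.9514, s₂/√n₂ = 15.7/√87 = 1.6832.
Unpooled SE of the difference: √(0.90516196 + 2.83316224) = 1.9335.
Margin of error = z* · SE = 1.645 × 1.9335 = 3.1806.
x̄₁ − x̄₂ = 142.0 − 110.5 = 31.5000.
CI: 31.5000 ± 3.1806 = (28.32, 34.68).

(28.32, 34.68)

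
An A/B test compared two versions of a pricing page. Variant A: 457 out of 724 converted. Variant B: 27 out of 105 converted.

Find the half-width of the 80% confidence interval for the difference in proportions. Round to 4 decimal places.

Sample proportions: 457/724 = 0.6312, 27/105 = 0.2571.
Each SE is √(p̂(1−p̂)/n): √(0.6312·0.3688/724) = 0.01793 and √(0.2571·0.7429/105) = 0.04265.
SE(p̂₁ − p̂₂) = √(SE₁² + SE₂²) = √(0.0003214849 + 0.0018190225) = 0.04627, since the two samples are independent.
At 80% confidence z* = 1.282; margin = 1.282 × 0.04627 = 0.05932.

0.0593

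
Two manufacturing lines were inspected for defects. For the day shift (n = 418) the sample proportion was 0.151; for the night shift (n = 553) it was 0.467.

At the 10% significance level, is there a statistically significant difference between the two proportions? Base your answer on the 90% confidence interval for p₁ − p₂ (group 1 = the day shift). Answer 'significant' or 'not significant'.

significant

Each SE is √(p̂(1−p̂)/n): √(0.1510·0.8490/418) = 0.01751 and √(0.4670·0.5330/553) = 0.02122.
SE(p̂₁ − p̂₂) = √(SE₁² + SE₂²) = √(0.0003066001 + 0.0004502884) = 0.02751, since the two samples are independent.
At 90% confidence z* = 1.645; margin = 1.645 × 0.02751 = 0.04525.
The difference is 0.1510 − 0.4670 = -0.3160, so the interval is -0.3160 ± 0.04525 = (-0.36125, -0.27075).
The interval (-0.36125, -0.27075) does not contain 0, so the difference is significant.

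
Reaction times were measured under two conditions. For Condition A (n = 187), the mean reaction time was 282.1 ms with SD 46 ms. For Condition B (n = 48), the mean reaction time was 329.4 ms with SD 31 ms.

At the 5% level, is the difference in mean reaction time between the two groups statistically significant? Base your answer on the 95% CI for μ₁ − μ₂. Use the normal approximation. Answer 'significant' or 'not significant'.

SE₁ = s₁/√n₁ = 46/√187 = 3.3639; SE₂ = 31/√48 = 4.4745.
Independent samples, unequal variances: SE_diff = √(SE₁² + SE₂²) = √(11.31582321 + 20.02115025) = 5.5979.
z* = 1.960, so margin of error = 1.960 × 5.5979 = 10.9719.
Difference in means = 282.1 − 329.4 = -47.3000.
-47.3000 ± 10.9719 → (-58.2719, -36.3281).
The interval (-58.2719, -36.3281) does not contain 0, so the difference is significant.

significant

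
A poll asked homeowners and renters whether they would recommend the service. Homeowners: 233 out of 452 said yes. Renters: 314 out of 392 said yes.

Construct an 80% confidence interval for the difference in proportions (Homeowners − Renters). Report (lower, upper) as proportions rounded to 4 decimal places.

(-0.3252, -0.2458)

First, p̂₁ = 233/452 = 0.5155; p̂₂ = 314/392 = 0.8010.
The two standard errors are √(0.5155×0.4845/452) = 0.02351 and √(0.8010×0.1990/392) = 0.02017.
Because the samples are independent, SE_diff = √(0.02351² + 0.02017²) = 0.03098.
Using z* = 1.282 for 80%, ME = 1.282 × 0.03098 = 0.03972.
p̂₁ − p̂₂ = -0.2855; interval -0.2855 ± 0.03972 gives (-0.3252, -0.2458).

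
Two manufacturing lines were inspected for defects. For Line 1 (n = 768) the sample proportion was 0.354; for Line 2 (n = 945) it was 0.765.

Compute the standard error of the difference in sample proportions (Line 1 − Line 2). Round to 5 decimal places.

The two standard errors are √(0.3540×0.6460/768) = 0.01726 and √(0.7650×0.2350/945) = 0.01379.
Because the samples are independent, SE_diff = √(0.01726² + 0.01379²) = 0.02209.

0.02209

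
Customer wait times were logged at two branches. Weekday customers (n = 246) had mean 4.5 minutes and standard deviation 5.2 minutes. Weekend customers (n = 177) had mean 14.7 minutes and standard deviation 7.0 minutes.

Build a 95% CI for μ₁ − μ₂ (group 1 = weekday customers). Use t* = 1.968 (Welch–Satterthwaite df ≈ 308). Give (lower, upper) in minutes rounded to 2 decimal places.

Standard errors of each mean: 5.2/√246 = 0.3315 and 7.0/√177 = 0.5262.
SE(x̄₁ − x̄₂) = √(0.3315² + 0.5262²) = 0.6219 for independent samples with unequal variances.
With t* = 1.968, the margin is 1.968 × 0.6219 = 1.2239.
x̄₁ − x̄₂ = 4.5 − 14.7 = -10.2000; the interval is -10.2000 ± 1.2239 = (-11.42, -8.98).

(-11.42, -8.98)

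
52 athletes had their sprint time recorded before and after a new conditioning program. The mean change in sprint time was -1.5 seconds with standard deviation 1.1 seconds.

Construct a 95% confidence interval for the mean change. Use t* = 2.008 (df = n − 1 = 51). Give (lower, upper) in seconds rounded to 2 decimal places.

Paired design: SE = s_d/√n = 1.1/√52 = 0.1525.
t* = 2.008; margin of error = 2.008 × 0.1525 = 0.3062.
-1.5 ± 0.3062 → (-1.81, -1.19).

(-1.81, -1.19)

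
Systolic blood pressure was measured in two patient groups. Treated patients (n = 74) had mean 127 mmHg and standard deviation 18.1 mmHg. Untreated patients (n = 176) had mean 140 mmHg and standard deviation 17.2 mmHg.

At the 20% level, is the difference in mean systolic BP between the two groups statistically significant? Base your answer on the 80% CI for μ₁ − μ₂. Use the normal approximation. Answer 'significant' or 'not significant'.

Per-group SEs: s₁/√n₁ = 18.1/√74 = 2.1041, s₂/√n₂ = 17.2/√176 = 1.2965.
Unpooled SE of the difference: √(4.42723681 + 1.68091225) = 2.4715.
Margin of error = z* · SE = 1.282 × 2.4715 = 3.1685.
x̄₁ − x̄₂ = 127 − 140 = -13.0000.
CI: -13.0000 ± 3.1685 = (-16.1685, -9.8315).
The interval (-16.1685, -9.8315) does not contain 0, so the difference is significant.

significant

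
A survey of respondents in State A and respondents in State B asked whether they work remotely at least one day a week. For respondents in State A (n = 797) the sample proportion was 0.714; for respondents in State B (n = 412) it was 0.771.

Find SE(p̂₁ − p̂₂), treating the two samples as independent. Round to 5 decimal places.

0.02617

SE₁ = √(p̂₁(1−p̂₁)/n₁) = √(0.7140·0.2860/797) = 0.01601; SE₂ = √(0.7710·0.2290/412) = 0.02070.
Independent samples: SE of the difference = √(SE₁² + SE₂²) = √(0.0002563201 + 0.00042849) = 0.02617.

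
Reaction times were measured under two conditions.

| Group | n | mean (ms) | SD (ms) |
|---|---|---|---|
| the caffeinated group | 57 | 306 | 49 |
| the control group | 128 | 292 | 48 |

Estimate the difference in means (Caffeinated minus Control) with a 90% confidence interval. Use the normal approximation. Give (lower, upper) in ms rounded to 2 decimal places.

(1.24, 26.76)

SE₁ = s₁/√n₁ = 49/√57 = 6.4902; SE₂ = 48/√128 = 4.2426.
Independent samples, unequal variances: SE_diff = √(SE₁² + SE₂²) = √(42.12269604 + 17.99965476) = 7.7539.
z* = 1.645, so margin of error = 1.645 × 7.7539 = 12.7552.
Difference in means = 306 − 292 = 14.0000.
14.0000 ± 12.7552 → (1.24, 26.76).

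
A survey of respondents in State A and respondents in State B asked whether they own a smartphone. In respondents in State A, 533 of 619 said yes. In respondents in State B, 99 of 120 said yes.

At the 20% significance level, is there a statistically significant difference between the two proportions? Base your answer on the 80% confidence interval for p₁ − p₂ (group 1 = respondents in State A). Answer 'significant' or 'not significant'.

Sample proportions: 533/619 = 0.8611, 99/120 = 0.8250.
Each SE is √(p̂(1−p̂)/n): √(0.8611·0.1389/619) = 0.01390 and √(0.8250·0.1750/120) = 0.03469.
SE(p̂₁ − p̂₂) = √(SE₁² + SE₂²) = √(0.00019321 + 0.0012033961) = 0.03737, since the two samples are independent.
At 80% confidence z* = 1.282; margin = 1.282 × 0.03737 = 0.04791.
The difference is 0.8611 − 0.8250 = 0.0361, so the interval is 0.0361 ± 0.04791 = (-0.01181, 0.08401).
The interval (-0.01181, 0.08401) contains 0, so the difference is not significant.

not significant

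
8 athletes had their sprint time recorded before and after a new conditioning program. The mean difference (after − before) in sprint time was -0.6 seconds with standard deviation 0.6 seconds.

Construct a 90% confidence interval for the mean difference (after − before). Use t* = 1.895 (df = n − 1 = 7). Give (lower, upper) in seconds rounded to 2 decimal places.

Paired design: SE = s_d/√n = 0.6/√8 = 0.2121.
t* = 1.895; margin of error = 1.895 × 0.2121 = 0.4019.
-0.6 ± 0.4019 → (-1.00, -0.20).

(-1.00, -0.20)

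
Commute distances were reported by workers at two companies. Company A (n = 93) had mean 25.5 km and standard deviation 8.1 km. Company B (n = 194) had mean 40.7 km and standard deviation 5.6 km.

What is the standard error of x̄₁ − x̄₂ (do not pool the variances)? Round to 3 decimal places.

SE₁ = s₁/√n₁ = 8.1/√93 = 0.8399; SE₂ = 5.6/√194 = 0.4021.
Independent samples, unequal variances: SE_diff = √(SE₁² + SE₂²) = √(0.70543201 + 0.16168441) = 0.9312.

0.931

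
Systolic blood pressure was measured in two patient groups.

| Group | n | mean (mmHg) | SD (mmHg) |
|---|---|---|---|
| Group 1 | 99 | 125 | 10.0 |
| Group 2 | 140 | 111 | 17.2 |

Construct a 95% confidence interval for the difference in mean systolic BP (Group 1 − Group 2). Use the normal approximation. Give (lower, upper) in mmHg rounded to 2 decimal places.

Standard errors of each mean: 10.0/√99 = 1.0050 and 17.2/√140 = 1.4537.
SE(x̄₁ − x̄₂) = √(1.0050² + 1.4537²) = 1.7673 for independent samples with unequal variances.
With z* = 1.960, the margin is 1.960 × 1.7673 = 3.4639.
x̄₁ − x̄₂ = 125 − 111 = 14.0000; the interval is 14.0000 ± 3.4639 = (10.54, 17.46).

(10.54, 17.46)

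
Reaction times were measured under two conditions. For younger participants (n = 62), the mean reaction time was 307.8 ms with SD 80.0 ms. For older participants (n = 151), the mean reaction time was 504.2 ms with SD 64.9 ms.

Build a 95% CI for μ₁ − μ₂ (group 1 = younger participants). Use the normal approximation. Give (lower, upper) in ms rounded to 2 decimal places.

(-218.84, -173.96)

SE₁ = s₁/√n₁ = 80.0/√62 = 10.1600; SE₂ = 64.9/√151 = 5.2815.
Independent samples, unequal variances: SE_diff = √(SE₁² + SE₂²) = √(103.2256 + 27.89424225) = 11.4508.
z* = 1.960, so margin of error = 1.960 × 11.4508 = 22.4436.
Difference in means = 307.8 − 504.2 = -196.4000.
-196.4000 ± 22.4436 → (-218.84, -173.96).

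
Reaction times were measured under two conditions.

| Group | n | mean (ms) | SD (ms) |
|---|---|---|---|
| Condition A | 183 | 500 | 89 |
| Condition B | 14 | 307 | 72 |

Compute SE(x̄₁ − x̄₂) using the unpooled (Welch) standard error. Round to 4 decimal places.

20.3364

SE₁ = s₁/√n₁ = 89/√183 = 6.5791; SE₂ = 72/√14 = 19.2428.
Independent samples, unequal variances: SE_diff = √(SE₁² + SE₂²) = √(43.28455681 + 370.28535184) = 20.3364.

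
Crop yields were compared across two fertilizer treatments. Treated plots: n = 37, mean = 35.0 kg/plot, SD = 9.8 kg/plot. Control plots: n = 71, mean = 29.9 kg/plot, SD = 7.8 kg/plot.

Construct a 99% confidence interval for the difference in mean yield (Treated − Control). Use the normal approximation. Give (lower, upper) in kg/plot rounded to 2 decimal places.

(0.31, 9.89)

Per-group SEs: s₁/√n₁ = 9.8/√37 = 1.6111, s₂/√n₂ = 7.8/√71 = 0.9257.
Unpooled SE of the difference: √(2.59564321 + 0.85692049) = 1.8581.
Margin of error = z* · SE = 2.576 × 1.8581 = 4.7865.
x̄₁ − x̄₂ = 35.0 − 29.9 = 5.1000.
CI: 5.1000 ± 4.7865 = (0.31, 9.89).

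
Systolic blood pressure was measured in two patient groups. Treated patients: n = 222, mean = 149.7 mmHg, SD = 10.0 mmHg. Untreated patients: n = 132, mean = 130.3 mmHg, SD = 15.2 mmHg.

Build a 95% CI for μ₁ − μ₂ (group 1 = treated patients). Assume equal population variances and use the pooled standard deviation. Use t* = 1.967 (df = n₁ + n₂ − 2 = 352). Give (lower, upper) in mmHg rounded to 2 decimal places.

s_p = √[((n₁−1)s₁² + (n₂−1)s₂²)/(n₁+n₂−2)] = √[(221·10.0² + 131·15.2²)/352] = 12.1970.
SE = 12.1970·√(1/222 + 1/132) = 1.3406.
With t* = 1.967, margin = 1.967 × 1.3406 = 2.6370.
x̄₁ − x̄₂ = 149.7 − 130.3 = 19.4000; interval 19.4000 ± 2.6370 = (16.76, 22.04).

(16.76, 22.04)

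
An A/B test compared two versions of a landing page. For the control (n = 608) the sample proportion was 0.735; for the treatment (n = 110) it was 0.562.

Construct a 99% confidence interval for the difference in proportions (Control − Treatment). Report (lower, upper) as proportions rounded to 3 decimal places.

(0.043, 0.303)

Each SE is √(p̂(1−p̂)/n): √(0.7350·0.2650/608) = 0.01790 and √(0.5620·0.4380/110) = 0.04731.
SE(p̂₁ − p̂₂) = √(SE₁² + SE₂²) = √(0.00032041 + 0.0022382361) = 0.05058, since the two samples are independent.
At 99% confidence z* = 2.576; margin = 2.576 × 0.05058 = 0.13029.
The difference is 0.7350 − 0.5620 = 0.1730, so the interval is 0.1730 ± 0.13029 = (0.043, 0.303).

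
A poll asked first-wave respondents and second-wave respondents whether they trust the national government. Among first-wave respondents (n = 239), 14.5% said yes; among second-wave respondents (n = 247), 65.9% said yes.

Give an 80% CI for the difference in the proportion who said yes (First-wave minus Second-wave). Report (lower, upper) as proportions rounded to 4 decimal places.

(-0.5625, -0.4655)

The two standard errors are √(0.1450×0.8550/239) = 0.02278 and √(0.6590×0.3410/247) = 0.03016.
Because the samples are independent, SE_diff = √(0.02278² + 0.03016²) = 0.03780.
Using z* = 1.282 for 80%, ME = 1.282 × 0.03780 = 0.04846.
p̂₁ − p̂₂ = -0.5140; interval -0.5140 ± 0.04846 gives (-0.5625, -0.4655).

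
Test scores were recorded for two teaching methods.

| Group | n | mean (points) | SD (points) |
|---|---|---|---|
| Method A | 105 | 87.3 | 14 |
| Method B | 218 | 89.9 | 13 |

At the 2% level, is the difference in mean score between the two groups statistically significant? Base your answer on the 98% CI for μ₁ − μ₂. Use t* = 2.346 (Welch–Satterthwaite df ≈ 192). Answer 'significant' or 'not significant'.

not significant

Per-group SEs: s₁/√n₁ = 14/√105 = 1.3663, s₂/√n₂ = 13/√218 = 0.8805.
Unpooled SE of the difference: √(1.86677569 + 0.77528025) = 1.6254.
Margin of error = t* · SE = 2.346 × 1.6254 = 3.8132.
x̄₁ − x̄₂ = 87.3 − 89.9 = -2.6000.
CI: -2.6000 ± 3.8132 = (-6.4132, 1.2132).
The interval (-6.4132, 1.2132) contains 0, so the difference is not significant.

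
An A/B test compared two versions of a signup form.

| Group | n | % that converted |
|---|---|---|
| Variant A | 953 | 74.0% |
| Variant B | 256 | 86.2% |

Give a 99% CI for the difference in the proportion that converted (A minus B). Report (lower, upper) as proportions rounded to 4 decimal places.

The two standard errors are √(0.7400×0.2600/953) = 0.01421 and √(0.8620×0.1380/256) = 0.02156.
Because the samples are independent, SE_diff = √(0.01421² + 0.02156²) = 0.02582.
Using z* = 2.576 for 99%, ME = 2.576 × 0.02582 = 0.06651.
p̂₁ − p̂₂ = -0.1220; interval -0.1220 ± 0.06651 gives (-0.1885, -0.0555).

(-0.1885, -0.0555)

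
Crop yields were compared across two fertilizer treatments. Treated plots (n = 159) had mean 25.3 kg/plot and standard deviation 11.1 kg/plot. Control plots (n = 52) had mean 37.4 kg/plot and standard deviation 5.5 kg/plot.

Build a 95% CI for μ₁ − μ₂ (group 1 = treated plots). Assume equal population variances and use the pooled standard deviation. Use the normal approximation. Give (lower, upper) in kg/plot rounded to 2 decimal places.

(-15.24, -8.96)

s_p = √[((n₁−1)s₁² + (n₂−1)s₂²)/(n₁+n₂−2)] = √[(158·11.1² + 51·5.5²)/209] = 10.0263.
SE = 10.0263·√(1/159 + 1/52) = 1.6017.
With z* = 1.960, margin = 1.960 × 1.6017 = 3.1393.
x̄₁ − x̄₂ = 25.3 − 37.4 = -12.1000; interval -12.1000 ± 3.1393 = (-15.24, -8.96).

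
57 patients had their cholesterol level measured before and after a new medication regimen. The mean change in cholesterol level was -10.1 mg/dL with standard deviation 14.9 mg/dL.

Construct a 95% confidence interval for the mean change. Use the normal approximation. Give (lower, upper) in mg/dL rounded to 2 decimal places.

Paired design: SE = s_d/√n = 14.9/√57 = 1.9736.
z* = 1.960; margin of error = 1.960 × 1.9736 = 3.8683.
-10.1 ± 3.8683 → (-13.97, -6.23).

(-13.97, -6.23)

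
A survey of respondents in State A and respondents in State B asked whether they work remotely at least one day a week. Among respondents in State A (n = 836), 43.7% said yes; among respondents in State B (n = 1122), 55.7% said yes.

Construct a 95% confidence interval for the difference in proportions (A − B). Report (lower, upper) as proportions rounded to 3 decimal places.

The two standard errors are √(0.4370×0.5630/836) = 0.01716 and √(0.5570×0.4430/1122) = 0.01483.
Because the samples are independent, SE_diff = √(0.01716² + 0.01483²) = 0.02268.
Using z* = 1.960 for 95%, ME = 1.960 × 0.02268 = 0.04445.
p̂₁ − p̂₂ = -0.1200; interval -0.1200 ± 0.04445 gives (-0.164, -0.076).

(-0.164, -0.076)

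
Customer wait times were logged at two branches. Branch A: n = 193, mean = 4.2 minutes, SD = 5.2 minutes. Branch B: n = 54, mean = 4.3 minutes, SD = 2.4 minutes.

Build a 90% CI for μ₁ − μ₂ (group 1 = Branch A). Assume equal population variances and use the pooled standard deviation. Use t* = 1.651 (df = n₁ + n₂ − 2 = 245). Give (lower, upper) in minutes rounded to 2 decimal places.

s_p = √[((n₁−1)s₁² + (n₂−1)s₂²)/(n₁+n₂−2)] = √[(192·5.2² + 53·2.4²)/245] = 4.7367.
SE = 4.7367·√(1/193 + 1/54) = 0.7292.
With t* = 1.651, margin = 1.651 × 0.7292 = 1.2039.
x̄₁ − x̄₂ = 4.2 − 4.3 = -0.1000; interval -0.1000 ± 1.2039 = (-1.30, 1.10).

(-1.30, 1.10)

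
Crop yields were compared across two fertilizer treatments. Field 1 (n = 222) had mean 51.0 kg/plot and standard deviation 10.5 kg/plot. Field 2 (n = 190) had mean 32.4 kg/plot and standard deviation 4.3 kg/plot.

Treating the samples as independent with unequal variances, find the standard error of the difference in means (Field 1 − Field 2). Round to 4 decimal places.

0.7707

Per-group SEs: s₁/√n₁ = 10.5/√222 = 0.7047, s₂/√n₂ = 4.3/√190 = 0.3120.
Unpooled SE of the difference: √(0.49660209 + 0.097344) = 0.7707.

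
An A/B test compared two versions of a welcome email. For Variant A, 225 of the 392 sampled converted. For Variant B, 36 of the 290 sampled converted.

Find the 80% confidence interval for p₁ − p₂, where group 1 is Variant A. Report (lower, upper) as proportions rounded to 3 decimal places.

(0.409, 0.490)

First, p̂₁ = 225/392 = 0.5740; p̂₂ = 36/290 = 0.1241.
The two standard errors are √(0.5740×0.4260/392) = 0.02498 and √(0.1241×0.8759/290) = 0.01936.
Because the samples are independent, SE_diff = √(0.02498² + 0.01936²) = 0.03160.
Using z* = 1.282 for 80%, ME = 1.282 × 0.03160 = 0.04051.
p̂₁ − p̂₂ = 0.4499; interval 0.4499 ± 0.04051 gives (0.409, 0.490).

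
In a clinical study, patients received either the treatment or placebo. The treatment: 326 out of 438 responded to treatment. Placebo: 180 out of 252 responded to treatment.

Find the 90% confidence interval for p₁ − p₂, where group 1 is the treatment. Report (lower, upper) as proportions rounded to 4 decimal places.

(-0.0280, 0.0880)

p̂₁ = 326/438 = 0.7443 and p̂₂ = 180/252 = 0.7143.
SE₁ = √(p̂₁(1−p̂₁)/n₁) = √(0.7443·0.2557/438) = 0.02085; SE₂ = √(0.7143·0.2857/252) = 0.02846.
Independent samples: SE of the difference = √(SE₁² + SE₂²) = √(0.0004347225 + 0.0008099716) = 0.03528.
z* for 90% confidence is 1.645, so the margin of error is 1.645 × 0.03528 = 0.05804.
Point estimate p̂₁ − p̂₂ = 0.7443 − 0.7143 = 0.0300.
0.0300 ± 0.05804 → (-0.0280, 0.0880).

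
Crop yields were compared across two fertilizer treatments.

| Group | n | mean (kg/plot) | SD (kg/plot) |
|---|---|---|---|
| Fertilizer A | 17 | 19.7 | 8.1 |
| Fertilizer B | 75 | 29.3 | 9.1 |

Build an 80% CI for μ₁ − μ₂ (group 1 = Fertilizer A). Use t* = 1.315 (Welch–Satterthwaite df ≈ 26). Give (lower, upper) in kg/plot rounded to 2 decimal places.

SE₁ = s₁/√n₁ = 8.1/√17 = 1.9645; SE₂ = 9.1/√75 = 1.0508.
Independent samples, unequal variances: SE_diff = √(SE₁² + SE₂²) = √(3.85926025 + 1.10418064) = 2.2279.
t* = 1.315, so margin of error = 1.315 × 2.2279 = 2.9297.
Difference in means = 19.7 − 29.3 = -9.6000.
-9.6000 ± 2.9297 → (-12.53, -6.67).

(-12.53, -6.67)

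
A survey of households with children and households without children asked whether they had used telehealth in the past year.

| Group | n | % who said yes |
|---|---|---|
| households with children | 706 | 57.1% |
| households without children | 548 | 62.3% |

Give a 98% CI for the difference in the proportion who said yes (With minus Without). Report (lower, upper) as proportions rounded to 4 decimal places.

The two standard errors are √(0.5710×0.4290/706) = 0.01863 and √(0.6230×0.3770/548) = 0.02070.
Because the samples are independent, SE_diff = √(0.01863² + 0.02070²) = 0.02785.
Using z* = 2.326 for 98%, ME = 2.326 × 0.02785 = 0.06478.
p̂₁ − p̂₂ = -0.0520; interval -0.0520 ± 0.06478 gives (-0.1168, 0.0128).

(-0.1168, 0.0128)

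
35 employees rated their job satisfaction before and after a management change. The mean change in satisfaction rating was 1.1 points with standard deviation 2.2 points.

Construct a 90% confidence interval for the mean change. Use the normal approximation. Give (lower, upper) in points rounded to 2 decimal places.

(0.49, 1.71)

This is a matched-pairs design, so SE = s_d/√n = 2.2/√35 = 0.3719.
Margin = 1.645 × 0.3719 = 0.6118; the interval is 1.1 ± 0.6118 = (0.49, 1.71).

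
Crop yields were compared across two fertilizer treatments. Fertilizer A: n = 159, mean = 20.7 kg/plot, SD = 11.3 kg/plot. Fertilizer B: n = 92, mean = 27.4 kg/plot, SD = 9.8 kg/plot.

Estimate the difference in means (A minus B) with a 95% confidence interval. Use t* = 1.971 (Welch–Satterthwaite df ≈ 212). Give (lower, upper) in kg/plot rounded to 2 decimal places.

Per-group SEs: s₁/√n₁ = 11.3/√159 = 0.8961, s₂/√n₂ = 9.8/√92 = 1.0217.
Unpooled SE of the difference: √(0.80299521 + 1.04387089) = 1.3590.
Margin of error = t* · SE = 1.971 × 1.3590 = 2.6786.
x̄₁ − x̄₂ = 20.7 − 27.4 = -6.7000.
CI: -6.7000 ± 2.6786 = (-9.38, -4.02).

(-9.38, -4.02)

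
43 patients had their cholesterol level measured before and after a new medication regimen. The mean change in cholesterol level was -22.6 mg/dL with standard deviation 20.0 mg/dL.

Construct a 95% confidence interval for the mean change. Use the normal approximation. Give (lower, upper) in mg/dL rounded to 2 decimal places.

(-28.58, -16.62)

This is a matched-pairs design, so SE = s_d/√n = 20.0/√43 = 3.0500.
Margin = 1.960 × 3.0500 = 5.9780; the interval is -22.6 ± 5.9780 = (-28.58, -16.62).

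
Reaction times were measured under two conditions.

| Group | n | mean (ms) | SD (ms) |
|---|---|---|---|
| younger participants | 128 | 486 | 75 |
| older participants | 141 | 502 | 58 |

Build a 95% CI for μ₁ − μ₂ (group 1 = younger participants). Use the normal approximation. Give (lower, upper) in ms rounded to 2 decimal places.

Standard errors of each mean: 75/√128 = 6.6291 and 58/√141 = 4.8845.
SE(x̄₁ − x̄₂) = √(6.6291² + 4.8845²) = 8.2343 for independent samples with unequal variances.
With z* = 1.960, the margin is 1.960 × 8.2343 = 16.1392.
x̄₁ − x̄₂ = 486 − 502 = -16.0000; the interval is -16.0000 ± 16.1392 = (-32.14, 0.14).

(-32.14, 0.14)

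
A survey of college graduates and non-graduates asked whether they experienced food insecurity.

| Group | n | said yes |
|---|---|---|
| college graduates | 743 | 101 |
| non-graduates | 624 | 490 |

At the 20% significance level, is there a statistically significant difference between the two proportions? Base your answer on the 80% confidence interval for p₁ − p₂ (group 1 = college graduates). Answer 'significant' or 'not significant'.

significant

p̂₁ = 101/743 = 0.1359 and p̂₂ = 490/624 = 0.7853.
SE₁ = √(p̂₁(1−p̂₁)/n₁) = √(0.1359·0.8641/743) = 0.01257; SE₂ = √(0.7853·0.2147/624) = 0.01644.
Independent samples: SE of the difference = √(SE₁² + SE₂²) = √(0.0001580049 + 0.0002702736) = 0.02069.
z* for 80% confidence is 1.282, so the margin of error is 1.282 × 0.02069 = 0.02652.
Point estimate p̂₁ − p̂₂ = 0.1359 − 0.7853 = -0.6494.
-0.6494 ± 0.02652 → (-0.67592, -0.62288).
The interval (-0.67592, -0.62288) does not contain 0, so the difference is significant.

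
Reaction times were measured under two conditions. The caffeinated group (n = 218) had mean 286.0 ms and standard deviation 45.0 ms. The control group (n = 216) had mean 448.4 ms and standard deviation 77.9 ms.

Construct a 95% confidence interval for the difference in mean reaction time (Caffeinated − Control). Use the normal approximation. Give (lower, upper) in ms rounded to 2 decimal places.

Per-group SEs: s₁/√n₁ = 45.0/√218 = 3.0478, s₂/√n₂ = 77.9/√216 = 5.3004.
Unpooled SE of the difference: √(9.28908484 + 28.09424016) = 6.1142.
Margin of error = z* · SE = 1.960 × 6.1142 = 11.9838.
x̄₁ − x̄₂ = 286.0 − 448.4 = -162.4000.
CI: -162.4000 ± 11.9838 = (-174.38, -150.42).

(-174.38, -150.42)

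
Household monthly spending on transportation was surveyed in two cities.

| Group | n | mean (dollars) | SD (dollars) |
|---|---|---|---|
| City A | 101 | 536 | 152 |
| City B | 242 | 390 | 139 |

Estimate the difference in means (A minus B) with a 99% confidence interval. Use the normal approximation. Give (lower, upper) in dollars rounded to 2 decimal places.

Per-group SEs: s₁/√n₁ = 152/√101 = 15.1246, s₂/√n₂ = 139/√242 = 8.9353.
Unpooled SE of the difference: √(228.75352516 + 79.83958609) = 17.5668.
Margin of error = z* · SE = 2.576 × 17.5668 = 45.2521.
x̄₁ − x̄₂ = 536 − 390 = 146.0000.
CI: 146.0000 ± 45.2521 = (100.75, 191.25).

(100.75, 191.25)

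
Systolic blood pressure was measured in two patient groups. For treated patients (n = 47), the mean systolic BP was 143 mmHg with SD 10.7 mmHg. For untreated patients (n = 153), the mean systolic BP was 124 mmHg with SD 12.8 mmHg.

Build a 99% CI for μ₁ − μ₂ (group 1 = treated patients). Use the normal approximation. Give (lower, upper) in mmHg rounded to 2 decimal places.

(14.18, 23.82)

Per-group SEs: s₁/√n₁ = 10.7/√47 = 1.5608, s₂/√n₂ = 12.8/√153 = 1.0348.
Unpooled SE of the difference: √(2.43609664 + 1.07081104) = 1.8727.
Margin of error = z* · SE = 2.576 × 1.8727 = 4.8241.
x̄₁ − x̄₂ = 143 − 124 = 19.0000.
CI: 19.0000 ± 4.8241 = (14.18, 23.82).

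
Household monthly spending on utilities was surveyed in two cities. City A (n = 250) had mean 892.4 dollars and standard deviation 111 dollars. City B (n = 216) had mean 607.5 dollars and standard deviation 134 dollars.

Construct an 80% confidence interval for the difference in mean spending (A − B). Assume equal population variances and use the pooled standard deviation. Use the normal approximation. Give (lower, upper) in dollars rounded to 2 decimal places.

(270.35, 299.45)

Pooled variance s_p² = [249·111² + 215·134²] / (250+216−2) = 14932.0453, so s_p = 122.1967.
SE_diff = s_p·√(1/n₁ + 1/n₂) = 122.1967·√(1/250 + 1/216) = 11.3516.
z* = 1.282; margin = 1.282 × 11.3516 = 14.5528.
Difference = 892.4 − 607.5 = 284.9000.
284.9000 ± 14.5528 → (270.35, 299.45).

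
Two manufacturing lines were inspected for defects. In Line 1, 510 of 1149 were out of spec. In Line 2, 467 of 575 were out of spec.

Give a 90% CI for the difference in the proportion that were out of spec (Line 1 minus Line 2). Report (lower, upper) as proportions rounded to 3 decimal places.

First, p̂₁ = 510/1149 = 0.4439; p̂₂ = 467/575 = 0.8122.
The two standard errors are √(0.4439×0.5561/1149) = 0.01466 and √(0.8122×0.1878/575) = 0.01629.
Because the samples are independent, SE_diff = √(0.01466² + 0.01629²) = 0.02192.
Using z* = 1.645 for 90%, ME = 1.645 × 0.02192 = 0.03606.
p̂₁ − p̂₂ = -0.3683; interval -0.3683 ± 0.03606 gives (-0.404, -0.332).

(-0.404, -0.332)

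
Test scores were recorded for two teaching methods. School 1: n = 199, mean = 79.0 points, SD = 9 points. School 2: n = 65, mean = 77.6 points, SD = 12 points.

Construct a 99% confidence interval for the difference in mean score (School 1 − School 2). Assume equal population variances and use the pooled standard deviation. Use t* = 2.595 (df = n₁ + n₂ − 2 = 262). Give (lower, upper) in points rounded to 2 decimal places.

Pooled variance s_p² = [198·9² + 64·12²] / (199+65−2) = 96.3893, so s_p = 9.8178.
SE_diff = s_p·√(1/n₁ + 1/n₂) = 9.8178·√(1/199 + 1/65) = 1.4026.
t* = 2.595; margin = 2.595 × 1.4026 = 3.6397.
Difference = 79.0 − 77.6 = 1.4000.
1.4000 ± 3.6397 → (-2.24, 5.04).

(-2.24, 5.04)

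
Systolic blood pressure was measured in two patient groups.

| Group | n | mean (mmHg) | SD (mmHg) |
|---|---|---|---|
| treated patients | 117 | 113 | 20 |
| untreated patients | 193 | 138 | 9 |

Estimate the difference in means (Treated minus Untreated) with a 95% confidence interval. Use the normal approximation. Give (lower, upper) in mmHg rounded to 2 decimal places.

SE₁ = s₁/√n₁ = 20/√117 = 1.8490; SE₂ = 9/√193 = 0.6478.
Independent samples, unequal variances: SE_diff = √(SE₁² + SE₂²) = √(3.418801 + 0.41964484) = 1.9592.
z* = 1.960, so margin of error = 1.960 × 1.9592 = 3.8400.
Difference in means = 113 − 138 = -25.0000.
-25.0000 ± 3.8400 → (-28.84, -21.16).

(-28.84, -21.16)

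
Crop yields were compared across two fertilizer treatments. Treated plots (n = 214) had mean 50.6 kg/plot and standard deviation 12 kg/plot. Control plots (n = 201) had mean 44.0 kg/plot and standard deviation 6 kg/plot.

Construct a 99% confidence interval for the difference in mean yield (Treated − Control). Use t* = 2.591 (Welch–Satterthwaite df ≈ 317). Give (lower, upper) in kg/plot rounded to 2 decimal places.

Standard errors of each mean: 12/√214 = 0.8203 and 6/√201 = 0.4232.
SE(x̄₁ − x̄₂) = √(0.8203² + 0.4232²) = 0.9230 for independent samples with unequal variances.
With t* = 2.591, the margin is 2.591 × 0.9230 = 2.3915.
x̄₁ − x̄₂ = 50.6 − 44.0 = 6.6000; the interval is 6.6000 ± 2.3915 = (4.21, 8.99).

(4.21, 8.99)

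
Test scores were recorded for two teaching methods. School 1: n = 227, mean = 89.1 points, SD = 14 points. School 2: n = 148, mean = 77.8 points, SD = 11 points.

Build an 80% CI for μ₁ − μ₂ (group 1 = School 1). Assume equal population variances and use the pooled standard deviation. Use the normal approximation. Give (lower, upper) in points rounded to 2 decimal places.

Pooled variance s_p² = [226·14² + 147·11²] / (227+148−2) = 166.4424, so s_p = 12.9013.
SE_diff = s_p·√(1/n₁ + 1/n₂) = 12.9013·√(1/227 + 1/148) = 1.3630.
z* = 1.282; margin = 1.282 × 1.3630 = 1.7474.
Difference = 89.1 − 77.8 = 11.3000.
11.3000 ± 1.7474 → (9.55, 13.05).

(9.55, 13.05)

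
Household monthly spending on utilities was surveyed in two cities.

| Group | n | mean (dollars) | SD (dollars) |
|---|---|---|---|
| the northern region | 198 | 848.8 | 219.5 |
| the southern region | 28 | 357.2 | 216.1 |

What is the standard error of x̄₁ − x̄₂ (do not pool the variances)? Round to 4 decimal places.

43.7169

Per-group SEs: s₁/√n₁ = 219.5/√198 = 15.5992, s₂/√n₂ = 216.1/√28 = 40.8391.
Unpooled SE of the difference: √(243.33504064 + 1667.83208881) = 43.7169.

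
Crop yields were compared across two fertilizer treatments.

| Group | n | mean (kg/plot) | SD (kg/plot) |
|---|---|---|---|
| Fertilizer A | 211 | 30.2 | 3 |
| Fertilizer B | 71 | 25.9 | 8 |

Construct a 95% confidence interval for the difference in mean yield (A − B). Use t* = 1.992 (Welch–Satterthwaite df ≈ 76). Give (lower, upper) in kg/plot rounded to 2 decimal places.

(2.36, 6.24)

Standard errors of each mean: 3/√211 = 0.2065 and 8/√71 = 0.9494.
SE(x̄₁ − x̄₂) = √(0.2065² + 0.9494²) = 0.9716 for independent samples with unequal variances.
With t* = 1.992, the margin is 1.992 × 0.9716 = 1.9354.
x̄₁ − x̄₂ = 30.2 − 25.9 = 4.3000; the interval is 4.3000 ± 1.9354 = (2.36, 6.24).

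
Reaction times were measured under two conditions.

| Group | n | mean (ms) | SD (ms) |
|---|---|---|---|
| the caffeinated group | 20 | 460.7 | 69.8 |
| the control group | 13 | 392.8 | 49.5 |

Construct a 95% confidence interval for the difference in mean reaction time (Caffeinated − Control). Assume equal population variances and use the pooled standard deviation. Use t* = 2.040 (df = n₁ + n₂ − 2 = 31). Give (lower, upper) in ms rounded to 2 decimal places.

s_p = √[((n₁−1)s₁² + (n₂−1)s₂²)/(n₁+n₂−2)] = √[(19·69.8² + 12·49.5²)/31] = 62.7262.
SE = 62.7262·√(1/20 + 1/13) = 22.3470.
With t* = 2.040, margin = 2.040 × 22.3470 = 45.5879.
x̄₁ − x̄₂ = 460.7 − 392.8 = 67.9000; interval 67.9000 ± 45.5879 = (22.31, 113.49).

(22.31, 113.49)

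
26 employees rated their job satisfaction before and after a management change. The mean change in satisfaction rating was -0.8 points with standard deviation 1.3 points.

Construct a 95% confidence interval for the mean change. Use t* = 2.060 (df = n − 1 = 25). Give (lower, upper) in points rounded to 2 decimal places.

This is a matched-pairs design, so SE = s_d/√n = 1.3/√26 = 0.2550.
Margin = 2.060 × 0.2550 = 0.5253; the interval is -0.8 ± 0.5253 = (-1.33, -0.27).

(-1.33, -0.27)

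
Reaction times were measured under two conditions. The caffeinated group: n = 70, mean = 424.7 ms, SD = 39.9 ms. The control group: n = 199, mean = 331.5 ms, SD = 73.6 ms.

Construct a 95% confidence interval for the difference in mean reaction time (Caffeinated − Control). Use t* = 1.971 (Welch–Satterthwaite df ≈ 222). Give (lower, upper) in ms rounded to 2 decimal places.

(79.27, 107.13)

Standard errors of each mean: 39.9/√70 = 4.7690 and 73.6/√199 = 5.2174.
SE(x̄₁ − x̄₂) = √(4.7690² + 5.2174²) = 7.0686 for independent samples with unequal variances.
With t* = 1.971, the margin is 1.971 × 7.0686 = 13.9322.
x̄₁ − x̄₂ = 424.7 − 331.5 = 93.2000; the interval is 93.2000 ± 13.9322 = (79.27, 107.13).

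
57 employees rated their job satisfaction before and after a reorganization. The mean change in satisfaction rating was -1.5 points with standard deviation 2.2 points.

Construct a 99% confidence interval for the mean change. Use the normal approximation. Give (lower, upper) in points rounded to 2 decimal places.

(-2.25, -0.75)

Paired design: SE = s_d/√n = 2.2/√57 = 0.2914.
z* = 2.576; margin of error = 2.576 × 0.2914 = 0.7506.
-1.5 ± 0.7506 → (-2.25, -0.75).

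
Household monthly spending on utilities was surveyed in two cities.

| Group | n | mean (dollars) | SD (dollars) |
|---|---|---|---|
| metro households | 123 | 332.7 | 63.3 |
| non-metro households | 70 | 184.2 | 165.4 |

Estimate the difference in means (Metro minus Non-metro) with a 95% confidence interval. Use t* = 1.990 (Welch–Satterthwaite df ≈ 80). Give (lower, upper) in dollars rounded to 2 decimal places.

Per-group SEs: s₁/√n₁ = 63.3/√123 = 5.7076, s₂/√n₂ = 165.4/√70 = 19.7691.
Unpooled SE of the difference: √(32.57669776 + 390.81731481) = 20.5765.
Margin of error = t* · SE = 1.990 × 20.5765 = 40.9472.
x̄₁ − x̄₂ = 332.7 − 184.2 = 148.5000.
CI: 148.5000 ± 40.9472 = (107.55, 189.45).

(107.55, 189.45)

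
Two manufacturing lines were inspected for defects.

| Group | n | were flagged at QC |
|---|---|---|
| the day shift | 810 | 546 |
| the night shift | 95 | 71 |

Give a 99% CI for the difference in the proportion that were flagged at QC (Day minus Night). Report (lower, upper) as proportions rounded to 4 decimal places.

(-0.1957, 0.0491)

Sample proportions: 546/810 = 0.6741, 71/95 = 0.7474.
Each SE is √(p̂(1−p̂)/n): √(0.6741·0.3259/810) = 0.01647 and √(0.7474·0.2526/95) = 0.04458.
SE(p̂₁ − p̂₂) = √(SE₁² + SE₂²) = √(0.0002712609 + 0.0019873764) = 0.04753, since the two samples are independent.
At 99% confidence z* = 2.576; margin = 2.576 × 0.04753 = 0.12244.
The difference is 0.6741 − 0.7474 = -0.0733, so the interval is -0.0733 ± 0.12244 = (-0.1957, 0.0491).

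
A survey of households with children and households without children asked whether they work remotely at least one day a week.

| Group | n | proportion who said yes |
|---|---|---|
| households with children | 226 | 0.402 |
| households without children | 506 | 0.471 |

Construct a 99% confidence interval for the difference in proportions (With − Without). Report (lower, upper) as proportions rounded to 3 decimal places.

(-0.171, 0.033)

The two standard errors are √(0.4020×0.5980/226) = 0.03261 and √(0.4710×0.5290/506) = 0.02219.
Because the samples are independent, SE_diff = √(0.03261² + 0.02219²) = 0.03944.
Using z* = 2.576 for 99%, ME = 2.576 × 0.03944 = 0.10160.
p̂₁ − p̂₂ = -0.0690; interval -0.0690 ± 0.10160 gives (-0.171, 0.033).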